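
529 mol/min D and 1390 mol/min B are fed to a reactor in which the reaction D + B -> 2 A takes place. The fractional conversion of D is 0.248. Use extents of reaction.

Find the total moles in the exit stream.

1920 mol/min

D reacted = 0.248 × 529 = 131.2 mol/min; ν_D = −1, so ξ = 131.2/1 = 131.2 mol/min.
Outlet amounts (n = n₀ + ν ξ):
  D: 529 − 1(131.2) = 397.8
  B: 1390 − 1(131.2) = 1259
  A: 0 + 2(131.2) = 262.4
Total out = 397.8 + 1259 + 262.4 = 1919 mol/min.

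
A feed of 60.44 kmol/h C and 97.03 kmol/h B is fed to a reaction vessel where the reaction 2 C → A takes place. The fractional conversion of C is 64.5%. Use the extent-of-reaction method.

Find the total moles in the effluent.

C reacted = 0.645 × 60.44 = 38.98 kmol/h; ν_C = −2, so ξ = 38.98/2 = 19.49 kmol/h.
Outlet amounts (n = n₀ + ν ξ):
  C: 60.44 − 2(19.49) = 21.46
  A: 0 + 1(19.49) = 19.49
  B: 97.03 (inert)
Total out = 21.46 + 19.49 + 97.03 = 138 kmol/h.

138 kmol/h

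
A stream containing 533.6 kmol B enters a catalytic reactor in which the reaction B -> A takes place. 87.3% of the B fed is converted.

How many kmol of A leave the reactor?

466 kmol

B reacted = 0.873 × 533.6 = 465.8 kmol; ν_B = −1, so ξ = 465.8/1 = 465.8 kmol.
Outlet amounts (n = n₀ + ν ξ):
  B: 533.6 − 1(465.8) = 67.77
  A: 0 + 1(465.8) = 465.8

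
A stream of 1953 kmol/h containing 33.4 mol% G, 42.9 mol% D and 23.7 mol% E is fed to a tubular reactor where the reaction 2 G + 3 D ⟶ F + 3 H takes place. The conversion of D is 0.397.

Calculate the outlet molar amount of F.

111 kmol/h

D reacted = 0.397 × 837.8 = 332.6 kmol/h; ν_D = −3, so ξ = 332.6/3 = 110.9 kmol/h.
Outlet amounts (n = n₀ + ν ξ):
  G: 652.3 − 2(110.9) = 430.6
  D: 837.8 − 3(110.9) = 505.2
  F: 0 + 1(110.9) = 110.9
  H: 0 + 3(110.9) = 332.6
  E: 462.9 (inert)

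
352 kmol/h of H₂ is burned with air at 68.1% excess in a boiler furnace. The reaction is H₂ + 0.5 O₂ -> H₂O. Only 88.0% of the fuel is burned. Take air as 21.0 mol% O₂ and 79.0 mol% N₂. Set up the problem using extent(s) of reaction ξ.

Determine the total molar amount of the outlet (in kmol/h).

Stoichiometric O₂ = 0.5 × 352 = 176 kmol/h; O₂ fed = 176 × 1.681 = 295.9 kmol/h.
N₂ fed = 295.9 × 79/21 = 1113 kmol/h.
Fuel reacted = 0.88 × 352 → ξ = 309.8 kmol/h.
Outlet (n = n₀ + ν ξ):
  H₂: 352 − 1(309.8) = 42.24
  O₂: 295.9 − 0.5(309.8) = 141
  N₂: 1113 (inert)
  H₂O: 0 + 1(309.8) = 309.8
Total out = 42.24 + 141 + 1113 + 309.8 = 1606 kmol/h.

1610 kmol/h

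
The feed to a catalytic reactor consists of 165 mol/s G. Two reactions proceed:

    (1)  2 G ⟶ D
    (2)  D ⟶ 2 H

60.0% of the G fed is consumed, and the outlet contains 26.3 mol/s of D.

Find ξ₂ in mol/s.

ξ₂ = 23.2 mol/s

Conversion of G: G consumed = 2ξ₁ = 0.6 × 165 → ξ₁ = 49.5 mol/s.
D balance: n_D = 0 + 1ξ₁ − 1ξ₂ = 26.3 → ξ₂ = (1·49.5 − 26.3)/1 = 23.2 mol/s.
Outlet amounts (n = n₀ + Σ ν·ξ):
  G: 165 − 2(49.5) = 66
  D: 0 + 1(49.5) − 1(23.2) = 26.3
  H: 0 + 2(23.2) = 46.4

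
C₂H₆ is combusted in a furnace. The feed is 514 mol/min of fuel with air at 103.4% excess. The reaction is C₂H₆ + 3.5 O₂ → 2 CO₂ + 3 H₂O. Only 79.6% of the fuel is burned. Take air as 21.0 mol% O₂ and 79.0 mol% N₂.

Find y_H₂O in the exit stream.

0.0677

Stoichiometric O₂ = 3.5 × 514 = 1799 mol/min; O₂ fed = 1799 × 2.034 = 3659 mol/min.
N₂ fed = 3659 × 79/21 = 13770 mol/min.
Fuel reacted = 0.796 × 514 → ξ = 409.1 mol/min.
Outlet (n = n₀ + ν ξ):
  C₂H₆: 514 − 1(409.1) = 104.9
  O₂: 3659 − 3.5(409.1) = 2227
  N₂: 13770 (inert)
  CO₂: 0 + 2(409.1) = 818.3
  H₂O: 0 + 3(409.1) = 1227
Total out = 18140 mol/min; y_H₂O = 1227 / 18140 = 0.06765.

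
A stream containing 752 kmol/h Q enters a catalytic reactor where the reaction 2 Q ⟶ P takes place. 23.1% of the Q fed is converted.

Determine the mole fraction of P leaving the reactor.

0.131

Q reacted = 0.231 × 752 = 173.7 kmol/h; ν_Q = −2, so ξ = 173.7/2 = 86.86 kmol/h.
Outlet amounts (n = n₀ + ν ξ):
  Q: 752 − 2(86.86) = 578.3
  P: 0 + 1(86.86) = 86.86
Total out = 665.1 kmol/h; y_P = 86.86 / 665.1 = 0.1306.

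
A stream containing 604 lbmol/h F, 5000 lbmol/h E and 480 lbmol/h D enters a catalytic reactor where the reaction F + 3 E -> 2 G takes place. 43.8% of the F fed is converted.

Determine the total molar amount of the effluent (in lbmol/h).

5550 lbmol/h

F reacted = 0.438 × 604 = 264.6 lbmol/h; ν_F = −1, so ξ = 264.6/1 = 264.6 lbmol/h.
Outlet amounts (n = n₀ + ν ξ):
  F: 604 − 1(264.6) = 339.4
  E: 5000 − 3(264.6) = 4206
  G: 0 + 2(264.6) = 529.1
  D: 480 (inert)
Total out = 339.4 + 4206 + 529.1 + 480 = 5555 lbmol/h.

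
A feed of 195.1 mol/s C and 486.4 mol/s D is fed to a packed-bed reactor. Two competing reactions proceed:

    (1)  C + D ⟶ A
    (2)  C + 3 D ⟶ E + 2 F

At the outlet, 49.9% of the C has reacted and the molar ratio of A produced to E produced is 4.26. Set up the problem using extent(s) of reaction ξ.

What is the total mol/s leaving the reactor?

Conversion of C: C consumed = 0.499 × 195.1 = 97.35 mol/s = 1ξ₁ + 1ξ₂.
Selectivity: 1ξ₁ / (1ξ₂) = 4.26 → ξ₁ = 4.26 ξ₂.
Substitute: (1·4.26 + 1) ξ₂ = 97.35 → ξ₂ = 18.51 mol/s, ξ₁ = 78.85 mol/s.
Outlet amounts (n = n₀ + Σ ν·ξ):
  C: 195.1 − 1(78.85) − 1(18.51) = 97.75
  D: 486.4 − 1(78.85) − 3(18.51) = 352
  A: 0 + 1(78.85) = 78.85
  E: 0 + 1(18.51) = 18.51
  F: 0 + 2(18.51) = 37.02
Total out = 97.75 + 352 + 78.85 + 18.51 + 37.02 = 584.1 mol/s.

584 mol/s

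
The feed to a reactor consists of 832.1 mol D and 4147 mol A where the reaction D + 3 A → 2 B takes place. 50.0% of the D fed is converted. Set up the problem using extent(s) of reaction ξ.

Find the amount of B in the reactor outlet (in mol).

832 mol

D reacted = 0.5 × 832.1 = 416.1 mol; ν_D = −1, so ξ = 416.1/1 = 416.1 mol.
Outlet amounts (n = n₀ + ν ξ):
  D: 832.1 − 1(416.1) = 416.1
  A: 4147 − 3(416.1) = 2899
  B: 0 + 2(416.1) = 832.1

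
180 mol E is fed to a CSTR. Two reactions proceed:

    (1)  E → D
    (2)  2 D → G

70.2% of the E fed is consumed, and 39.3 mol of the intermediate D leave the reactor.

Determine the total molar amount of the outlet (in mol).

136 mol

Conversion of E: E consumed = 1ξ₁ = 0.702 × 180 → ξ₁ = 126.4 mol.
D balance: n_D = 0 + 1ξ₁ − 2ξ₂ = 39.3 → ξ₂ = (1·126.4 − 39.3)/2 = 43.53 mol.
Outlet amounts (n = n₀ + Σ ν·ξ):
  E: 180 − 1(126.4) = 53.64
  D: 0 + 1(126.4) − 2(43.53) = 39.3
  G: 0 + 1(43.53) = 43.53
Total out = 53.64 + 39.3 + 43.53 = 136.5 mol.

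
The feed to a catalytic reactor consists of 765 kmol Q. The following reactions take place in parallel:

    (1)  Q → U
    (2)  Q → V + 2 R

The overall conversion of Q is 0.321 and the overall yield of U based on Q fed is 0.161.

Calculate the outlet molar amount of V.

122 kmol

Yield of U: 1ξ₁ / 765 = 0.161 → ξ₁ = 123.2 kmol.
Conversion of Q: 1ξ₁ + 1ξ₂ = 0.321 × 765 = 245.6 → ξ₂ = 122.4 kmol.
Outlet amounts (n = n₀ + Σ ν·ξ):
  Q: 765 − 1(123.2) − 1(122.4) = 519.4
  U: 0 + 1(123.2) = 123.2
  V: 0 + 1(122.4) = 122.4
  R: 0 + 2(122.4) = 244.8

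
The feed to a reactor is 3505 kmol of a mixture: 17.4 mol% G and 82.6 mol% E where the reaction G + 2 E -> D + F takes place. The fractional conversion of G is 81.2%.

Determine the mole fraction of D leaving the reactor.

G reacted = 0.812 × 609.9 = 495.2 kmol; ν_G = −1, so ξ = 495.2/1 = 495.2 kmol.
Outlet amounts (n = n₀ + ν ξ):
  G: 609.9 − 1(495.2) = 114.7
  E: 2895 − 2(495.2) = 1905
  D: 0 + 1(495.2) = 495.2
  F: 0 + 1(495.2) = 495.2
Total out = 3010 kmol; y_D = 495.2 / 3010 = 0.1645.

0.165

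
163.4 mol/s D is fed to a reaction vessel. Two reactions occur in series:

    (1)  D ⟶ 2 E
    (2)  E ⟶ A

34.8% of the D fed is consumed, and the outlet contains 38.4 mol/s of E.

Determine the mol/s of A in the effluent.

Conversion of D: D consumed = 1ξ₁ = 0.348 × 163.4 → ξ₁ = 56.86 mol/s.
E balance: n_E = 0 + 2ξ₁ − 1ξ₂ = 38.4 → ξ₂ = (2·56.86 − 38.4)/1 = 75.33 mol/s.
Outlet amounts (n = n₀ + Σ ν·ξ):
  D: 163.4 − 1(56.86) = 106.5
  E: 0 + 2(56.86) − 1(75.33) = 38.4
  A: 0 + 1(75.33) = 75.33

75.3 mol/s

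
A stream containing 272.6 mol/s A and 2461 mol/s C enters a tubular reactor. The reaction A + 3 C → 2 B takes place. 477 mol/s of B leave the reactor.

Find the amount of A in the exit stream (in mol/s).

34.1 mol/s

For B: n = n₀ + 2ξ → 477 = 0 + 2ξ, giving ξ = 238.5 mol/s.
Outlet amounts (n = n₀ + ν ξ):
  A: 272.6 − 1(238.5) = 34.1
  C: 2461 − 3(238.5) = 1746
  B: 0 + 2(238.5) = 477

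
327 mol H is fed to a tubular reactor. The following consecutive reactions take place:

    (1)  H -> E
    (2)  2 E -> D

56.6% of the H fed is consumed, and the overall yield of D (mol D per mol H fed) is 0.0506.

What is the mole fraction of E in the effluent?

0.49

Conversion of H: H consumed = 1ξ₁ = 0.566 × 327 → ξ₁ = 185.1 mol.
Yield of D: 1ξ₂ / 327 = 0.0506 → ξ₂ = 16.55 mol.
Outlet amounts (n = n₀ + Σ ν·ξ):
  H: 327 − 1(185.1) = 141.9
  E: 0 + 1(185.1) − 2(16.55) = 152
  D: 0 + 1(16.55) = 16.55
Total out = 310.5 mol; y_E = 152 / 310.5 = 0.4896.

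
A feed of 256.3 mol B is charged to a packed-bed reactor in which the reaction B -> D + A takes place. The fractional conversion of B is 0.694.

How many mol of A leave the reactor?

178 mol

B reacted = 0.694 × 256.3 = 177.9 mol; ν_B = −1, so ξ = 177.9/1 = 177.9 mol.
Outlet amounts (n = n₀ + ν ξ):
  B: 256.3 − 1(177.9) = 78.43
  D: 0 + 1(177.9) = 177.9
  A: 0 + 1(177.9) = 177.9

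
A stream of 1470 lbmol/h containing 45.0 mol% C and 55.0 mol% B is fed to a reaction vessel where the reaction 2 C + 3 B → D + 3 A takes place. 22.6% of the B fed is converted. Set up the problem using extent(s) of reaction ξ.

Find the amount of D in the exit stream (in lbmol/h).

60.9 lbmol/h

B reacted = 0.226 × 808.5 = 182.7 lbmol/h; ν_B = −3, so ξ = 182.7/3 = 60.91 lbmol/h.
Outlet amounts (n = n₀ + ν ξ):
  C: 661.5 − 2(60.91) = 539.7
  B: 808.5 − 3(60.91) = 625.8
  D: 0 + 1(60.91) = 60.91
  A: 0 + 3(60.91) = 182.7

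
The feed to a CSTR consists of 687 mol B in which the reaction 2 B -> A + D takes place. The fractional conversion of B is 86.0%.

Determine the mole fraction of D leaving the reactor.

B reacted = 0.86 × 687 = 590.8 mol; ν_B = −2, so ξ = 590.8/2 = 295.4 mol.
Outlet amounts (n = n₀ + ν ξ):
  B: 687 − 2(295.4) = 96.18
  A: 0 + 1(295.4) = 295.4
  D: 0 + 1(295.4) = 295.4
Total out = 687 mol; y_D = 295.4 / 687 = 0.43.

0.43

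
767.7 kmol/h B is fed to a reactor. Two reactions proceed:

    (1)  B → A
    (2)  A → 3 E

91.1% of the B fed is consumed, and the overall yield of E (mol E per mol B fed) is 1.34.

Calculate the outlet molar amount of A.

356 kmol/h

Conversion of B: B consumed = 1ξ₁ = 0.911 × 767.7 → ξ₁ = 699.4 kmol/h.
Yield of E: 3ξ₂ / 767.7 = 1.34 → ξ₂ = 342.9 kmol/h.
Outlet amounts (n = n₀ + Σ ν·ξ):
  B: 767.7 − 1(699.4) = 68.33
  A: 0 + 1(699.4) − 1(342.9) = 356.5
  E: 0 + 3(342.9) = 1029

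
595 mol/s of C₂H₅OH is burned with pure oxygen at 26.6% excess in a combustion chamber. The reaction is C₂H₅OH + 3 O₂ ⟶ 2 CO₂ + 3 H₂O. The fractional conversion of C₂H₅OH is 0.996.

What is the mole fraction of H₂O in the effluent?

Stoichiometric O₂ = 3 × 595 = 1785 mol/s; O₂ fed = 1785 × 1.266 = 2260 mol/s.
Fuel reacted = 0.996 × 595 → ξ = 592.6 mol/s.
Outlet (n = n₀ + ν ξ):
  C₂H₅OH: 595 − 1(592.6) = 2.38
  O₂: 2260 − 3(592.6) = 481.9
  CO₂: 0 + 2(592.6) = 1185
  H₂O: 0 + 3(592.6) = 1778
Total out = 3447 mol/s; y_H₂O = 1778 / 3447 = 0.5157.

0.516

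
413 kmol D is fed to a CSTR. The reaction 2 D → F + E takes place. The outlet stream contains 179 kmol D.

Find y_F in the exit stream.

For D: n = n₀ − 2ξ → 179 = 413 − 2ξ, giving ξ = 117 kmol.
Outlet amounts (n = n₀ + ν ξ):
  D: 413 − 2(117) = 179
  F: 0 + 1(117) = 117
  E: 0 + 1(117) = 117
Total out = 413 kmol; y_F = 117 / 413 = 0.2833.

0.283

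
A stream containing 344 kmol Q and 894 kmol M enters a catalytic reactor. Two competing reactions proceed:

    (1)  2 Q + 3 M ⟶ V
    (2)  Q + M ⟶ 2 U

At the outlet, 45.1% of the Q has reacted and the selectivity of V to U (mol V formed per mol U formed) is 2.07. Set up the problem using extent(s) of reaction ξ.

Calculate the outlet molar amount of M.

670 kmol

Conversion of Q: Q consumed = 0.451 × 344 = 155.1 kmol = 2ξ₁ + 1ξ₂.
Selectivity: 1ξ₁ / (2ξ₂) = 2.07 → ξ₁ = 4.14 ξ₂.
Substitute: (2·4.14 + 1) ξ₂ = 155.1 → ξ₂ = 16.72 kmol, ξ₁ = 69.21 kmol.
Outlet amounts (n = n₀ + Σ ν·ξ):
  Q: 344 − 2(69.21) − 1(16.72) = 188.9
  M: 894 − 3(69.21) − 1(16.72) = 669.6
  V: 0 + 1(69.21) = 69.21
  U: 0 + 2(16.72) = 33.44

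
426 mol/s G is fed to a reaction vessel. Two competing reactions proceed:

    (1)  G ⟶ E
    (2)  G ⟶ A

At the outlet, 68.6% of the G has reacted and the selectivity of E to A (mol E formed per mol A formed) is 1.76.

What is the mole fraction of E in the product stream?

0.437

Conversion of G: G consumed = 0.686 × 426 = 292.2 mol/s = 1ξ₁ + 1ξ₂.
Selectivity: 1ξ₁ / (1ξ₂) = 1.76 → ξ₁ = 1.76 ξ₂.
Substitute: (1·1.76 + 1) ξ₂ = 292.2 → ξ₂ = 105.9 mol/s, ξ₁ = 186.4 mol/s.
Outlet amounts (n = n₀ + Σ ν·ξ):
  G: 426 − 1(186.4) − 1(105.9) = 133.8
  E: 0 + 1(186.4) = 186.4
  A: 0 + 1(105.9) = 105.9
Total out = 426 mol/s; y_E = 186.4 / 426 = 0.4374.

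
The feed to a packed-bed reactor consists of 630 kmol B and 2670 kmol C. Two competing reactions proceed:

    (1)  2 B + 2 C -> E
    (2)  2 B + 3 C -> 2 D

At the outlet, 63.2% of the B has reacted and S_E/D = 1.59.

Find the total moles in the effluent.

2700 kmol

Conversion of B: B consumed = 0.632 × 630 = 398.2 kmol = 2ξ₁ + 2ξ₂.
Selectivity: 1ξ₁ / (2ξ₂) = 1.59 → ξ₁ = 3.18 ξ₂.
Substitute: (2·3.18 + 2) ξ₂ = 398.2 → ξ₂ = 47.63 kmol, ξ₁ = 151.5 kmol.
Outlet amounts (n = n₀ + Σ ν·ξ):
  B: 630 − 2(151.5) − 2(47.63) = 231.8
  C: 2670 − 2(151.5) − 3(47.63) = 2224
  E: 0 + 1(151.5) = 151.5
  D: 0 + 2(47.63) = 95.25
Total out = 231.8 + 2224 + 151.5 + 95.25 = 2703 kmol.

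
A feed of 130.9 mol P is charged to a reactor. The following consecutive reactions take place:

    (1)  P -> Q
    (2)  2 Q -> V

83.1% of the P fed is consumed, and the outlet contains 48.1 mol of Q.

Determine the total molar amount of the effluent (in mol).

Conversion of P: P consumed = 1ξ₁ = 0.831 × 130.9 → ξ₁ = 108.8 mol.
Q balance: n_Q = 0 + 1ξ₁ − 2ξ₂ = 48.1 → ξ₂ = (1·108.8 − 48.1)/2 = 30.34 mol.
Outlet amounts (n = n₀ + Σ ν·ξ):
  P: 130.9 − 1(108.8) = 22.12
  Q: 0 + 1(108.8) − 2(30.34) = 48.1
  V: 0 + 1(30.34) = 30.34
Total out = 22.12 + 48.1 + 30.34 = 100.6 mol.

101 mol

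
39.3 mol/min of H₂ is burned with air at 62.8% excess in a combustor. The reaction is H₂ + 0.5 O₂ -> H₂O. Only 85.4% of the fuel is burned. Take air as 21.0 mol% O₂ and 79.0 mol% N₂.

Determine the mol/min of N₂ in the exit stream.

Stoichiometric O₂ = 0.5 × 39.3 = 19.65 mol/min; O₂ fed = 19.65 × 1.628 = 31.99 mol/min.
N₂ fed = 31.99 × 79/21 = 120.3 mol/min.
Fuel reacted = 0.854 × 39.3 → ξ = 33.56 mol/min.
Outlet (n = n₀ + ν ξ):
  H₂: 39.3 − 1(33.56) = 5.738
  O₂: 31.99 − 0.5(33.56) = 15.21
  N₂: 120.3 (inert)
  H₂O: 0 + 1(33.56) = 33.56

120 mol/min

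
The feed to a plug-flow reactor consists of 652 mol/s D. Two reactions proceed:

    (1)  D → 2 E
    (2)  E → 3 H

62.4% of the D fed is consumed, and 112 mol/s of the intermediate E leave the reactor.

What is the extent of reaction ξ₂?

Conversion of D: D consumed = 1ξ₁ = 0.624 × 652 → ξ₁ = 406.8 mol/s.
E balance: n_E = 0 + 2ξ₁ − 1ξ₂ = 112 → ξ₂ = (2·406.8 − 112)/1 = 701.7 mol/s.
Outlet amounts (n = n₀ + Σ ν·ξ):
  D: 652 − 1(406.8) = 245.2
  E: 0 + 2(406.8) − 1(701.7) = 112
  H: 0 + 3(701.7) = 2105

ξ₂ = 702 mol/s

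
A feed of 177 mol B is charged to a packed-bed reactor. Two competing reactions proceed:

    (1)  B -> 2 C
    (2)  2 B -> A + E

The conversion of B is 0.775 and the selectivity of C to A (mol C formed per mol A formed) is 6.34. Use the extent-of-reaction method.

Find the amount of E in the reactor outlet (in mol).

Conversion of B: B consumed = 0.775 × 177 = 137.2 mol = 1ξ₁ + 2ξ₂.
Selectivity: 2ξ₁ / (1ξ₂) = 6.34 → ξ₁ = 3.17 ξ₂.
Substitute: (1·3.17 + 2) ξ₂ = 137.2 → ξ₂ = 26.53 mol, ξ₁ = 84.11 mol.
Outlet amounts (n = n₀ + Σ ν·ξ):
  B: 177 − 1(84.11) − 2(26.53) = 39.82
  C: 0 + 2(84.11) = 168.2
  A: 0 + 1(26.53) = 26.53
  E: 0 + 1(26.53) = 26.53

26.5 mol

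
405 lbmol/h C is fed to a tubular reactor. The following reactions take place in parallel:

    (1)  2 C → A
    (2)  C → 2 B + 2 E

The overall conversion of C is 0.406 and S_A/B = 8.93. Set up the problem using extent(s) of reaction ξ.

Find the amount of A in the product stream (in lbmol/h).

Conversion of C: C consumed = 0.406 × 405 = 164.4 lbmol/h = 2ξ₁ + 1ξ₂.
Selectivity: 1ξ₁ / (2ξ₂) = 8.93 → ξ₁ = 17.86 ξ₂.
Substitute: (2·17.86 + 1) ξ₂ = 164.4 → ξ₂ = 4.478 lbmol/h, ξ₁ = 79.98 lbmol/h.
Outlet amounts (n = n₀ + Σ ν·ξ):
  C: 405 − 2(79.98) − 1(4.478) = 240.6
  A: 0 + 1(79.98) = 79.98
  B: 0 + 2(4.478) = 8.956
  E: 0 + 2(4.478) = 8.956

80 lbmol/h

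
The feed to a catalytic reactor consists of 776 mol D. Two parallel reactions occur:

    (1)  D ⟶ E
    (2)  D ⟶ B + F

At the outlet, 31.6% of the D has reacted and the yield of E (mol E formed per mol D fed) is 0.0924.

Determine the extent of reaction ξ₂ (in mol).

ξ₂ = 174 mol

Yield of E: 1ξ₁ / 776 = 0.0924 → ξ₁ = 71.7 mol.
Conversion of D: 1ξ₁ + 1ξ₂ = 0.316 × 776 = 245.2 → ξ₂ = 173.5 mol.
Outlet amounts (n = n₀ + Σ ν·ξ):
  D: 776 − 1(71.7) − 1(173.5) = 530.8
  E: 0 + 1(71.7) = 71.7
  B: 0 + 1(173.5) = 173.5
  F: 0 + 1(173.5) = 173.5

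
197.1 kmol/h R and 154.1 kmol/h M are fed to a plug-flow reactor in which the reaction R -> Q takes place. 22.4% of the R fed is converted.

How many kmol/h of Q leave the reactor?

44.2 kmol/h

R reacted = 0.224 × 197.1 = 44.15 kmol/h; ν_R = −1, so ξ = 44.15/1 = 44.15 kmol/h.
Outlet amounts (n = n₀ + ν ξ):
  R: 197.1 − 1(44.15) = 152.9
  Q: 0 + 1(44.15) = 44.15
  M: 154.1 (inert)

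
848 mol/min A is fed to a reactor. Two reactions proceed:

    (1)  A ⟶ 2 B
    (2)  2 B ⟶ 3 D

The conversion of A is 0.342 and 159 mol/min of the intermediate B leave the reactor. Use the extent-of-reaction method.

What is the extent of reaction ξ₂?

Conversion of A: A consumed = 1ξ₁ = 0.342 × 848 → ξ₁ = 290 mol/min.
B balance: n_B = 0 + 2ξ₁ − 2ξ₂ = 159 → ξ₂ = (2·290 − 159)/2 = 210.5 mol/min.
Outlet amounts (n = n₀ + Σ ν·ξ):
  A: 848 − 1(290) = 558
  B: 0 + 2(290) − 2(210.5) = 159
  D: 0 + 3(210.5) = 631.5

ξ₂ = 211 mol/min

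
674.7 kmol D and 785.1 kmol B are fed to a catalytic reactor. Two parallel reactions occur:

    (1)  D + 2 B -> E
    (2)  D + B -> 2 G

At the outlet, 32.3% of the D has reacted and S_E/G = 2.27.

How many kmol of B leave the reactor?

Conversion of D: D consumed = 0.323 × 674.7 = 217.9 kmol = 1ξ₁ + 1ξ₂.
Selectivity: 1ξ₁ / (2ξ₂) = 2.27 → ξ₁ = 4.54 ξ₂.
Substitute: (1·4.54 + 1) ξ₂ = 217.9 → ξ₂ = 39.34 kmol, ξ₁ = 178.6 kmol.
Outlet amounts (n = n₀ + Σ ν·ξ):
  D: 674.7 − 1(178.6) − 1(39.34) = 456.8
  B: 785.1 − 2(178.6) − 1(39.34) = 388.6
  E: 0 + 1(178.6) = 178.6
  G: 0 + 2(39.34) = 78.67

389 kmol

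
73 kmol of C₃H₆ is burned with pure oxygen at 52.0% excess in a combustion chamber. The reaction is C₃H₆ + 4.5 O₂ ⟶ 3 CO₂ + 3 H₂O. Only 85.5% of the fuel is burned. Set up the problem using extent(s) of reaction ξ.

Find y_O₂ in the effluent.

Stoichiometric O₂ = 4.5 × 73 = 328.5 kmol; O₂ fed = 328.5 × 1.520 = 499.3 kmol.
Fuel reacted = 0.855 × 73 → ξ = 62.41 kmol.
Outlet (n = n₀ + ν ξ):
  C₃H₆: 73 − 1(62.41) = 10.59
  O₂: 499.3 − 4.5(62.41) = 218.5
  CO₂: 0 + 3(62.41) = 187.2
  H₂O: 0 + 3(62.41) = 187.2
Total out = 603.5 kmol; y_O₂ = 218.5 / 603.5 = 0.362.

0.362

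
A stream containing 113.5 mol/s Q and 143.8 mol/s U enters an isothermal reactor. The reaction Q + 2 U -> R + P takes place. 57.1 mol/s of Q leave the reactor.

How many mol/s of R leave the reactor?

For Q: n = n₀ − 1ξ → 57.1 = 113.5 − 1ξ, giving ξ = 56.4 mol/s.
Outlet amounts (n = n₀ + ν ξ):
  Q: 113.5 − 1(56.4) = 57.1
  U: 143.8 − 2(56.4) = 31
  R: 0 + 1(56.4) = 56.4
  P: 0 + 1(56.4) = 56.4

56.4 mol/s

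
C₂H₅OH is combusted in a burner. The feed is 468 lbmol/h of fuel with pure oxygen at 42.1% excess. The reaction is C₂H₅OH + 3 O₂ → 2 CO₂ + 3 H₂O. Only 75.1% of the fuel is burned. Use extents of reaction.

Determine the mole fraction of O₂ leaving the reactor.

0.334

Stoichiometric O₂ = 3 × 468 = 1404 lbmol/h; O₂ fed = 1404 × 1.421 = 1995 lbmol/h.
Fuel reacted = 0.751 × 468 → ξ = 351.5 lbmol/h.
Outlet (n = n₀ + ν ξ):
  C₂H₅OH: 468 − 1(351.5) = 116.5
  O₂: 1995 − 3(351.5) = 940.7
  CO₂: 0 + 2(351.5) = 702.9
  H₂O: 0 + 3(351.5) = 1054
Total out = 2815 lbmol/h; y_O₂ = 940.7 / 2815 = 0.3342.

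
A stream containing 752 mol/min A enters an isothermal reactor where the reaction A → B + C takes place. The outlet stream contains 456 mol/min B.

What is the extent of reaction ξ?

For B: n = n₀ + 1ξ → 456 = 0 + 1ξ, giving ξ = 456 mol/min.
Outlet amounts (n = n₀ + ν ξ):
  A: 752 − 1(456) = 296
  B: 0 + 1(456) = 456
  C: 0 + 1(456) = 456

ξ = 456 mol/min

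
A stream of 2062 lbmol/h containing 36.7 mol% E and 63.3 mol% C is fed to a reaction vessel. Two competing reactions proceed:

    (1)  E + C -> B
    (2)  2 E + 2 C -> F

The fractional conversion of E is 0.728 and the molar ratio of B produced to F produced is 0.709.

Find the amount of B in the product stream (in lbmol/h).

Conversion of E: E consumed = 0.728 × 756.8 = 550.9 lbmol/h = 1ξ₁ + 2ξ₂.
Selectivity: 1ξ₁ / (1ξ₂) = 0.709 → ξ₁ = 0.709 ξ₂.
Substitute: (1·0.709 + 2) ξ₂ = 550.9 → ξ₂ = 203.4 lbmol/h, ξ₁ = 144.2 lbmol/h.
Outlet amounts (n = n₀ + Σ ν·ξ):
  E: 756.8 − 1(144.2) − 2(203.4) = 205.8
  C: 1305 − 1(144.2) − 2(203.4) = 754.3
  B: 0 + 1(144.2) = 144.2
  F: 0 + 1(203.4) = 203.4

144 lbmol/h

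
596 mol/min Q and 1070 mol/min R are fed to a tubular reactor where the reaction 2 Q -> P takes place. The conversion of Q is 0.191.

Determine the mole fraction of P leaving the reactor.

0.0354

Q reacted = 0.191 × 596 = 113.8 mol/min; ν_Q = −2, so ξ = 113.8/2 = 56.92 mol/min.
Outlet amounts (n = n₀ + ν ξ):
  Q: 596 − 2(56.92) = 482.2
  P: 0 + 1(56.92) = 56.92
  R: 1070 (inert)
Total out = 1609 mol/min; y_P = 56.92 / 1609 = 0.03537.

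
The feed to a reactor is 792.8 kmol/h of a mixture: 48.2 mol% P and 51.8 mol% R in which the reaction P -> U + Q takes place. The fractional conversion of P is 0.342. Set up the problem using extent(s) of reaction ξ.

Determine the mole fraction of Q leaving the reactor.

P reacted = 0.342 × 382.1 = 130.7 kmol/h; ν_P = −1, so ξ = 130.7/1 = 130.7 kmol/h.
Outlet amounts (n = n₀ + ν ξ):
  P: 382.1 − 1(130.7) = 251.4
  U: 0 + 1(130.7) = 130.7
  Q: 0 + 1(130.7) = 130.7
  R: 410.7 (inert)
Total out = 923.5 kmol/h; y_Q = 130.7 / 923.5 = 0.1415.

0.142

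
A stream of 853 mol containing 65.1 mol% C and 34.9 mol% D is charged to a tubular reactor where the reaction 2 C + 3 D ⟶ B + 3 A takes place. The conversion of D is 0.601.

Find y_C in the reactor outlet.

0.55

D reacted = 0.601 × 297.7 = 178.9 mol; ν_D = −3, so ξ = 178.9/3 = 59.64 mol.
Outlet amounts (n = n₀ + ν ξ):
  C: 555.3 − 2(59.64) = 436
  D: 297.7 − 3(59.64) = 118.8
  B: 0 + 1(59.64) = 59.64
  A: 0 + 3(59.64) = 178.9
Total out = 793.4 mol; y_C = 436 / 793.4 = 0.5496.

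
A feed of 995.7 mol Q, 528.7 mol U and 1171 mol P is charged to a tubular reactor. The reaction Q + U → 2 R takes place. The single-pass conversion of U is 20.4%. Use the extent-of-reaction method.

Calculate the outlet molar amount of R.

216 mol

U reacted = 0.204 × 528.7 = 107.9 mol; ν_U = −1, so ξ = 107.9/1 = 107.9 mol.
Outlet amounts (n = n₀ + ν ξ):
  Q: 995.7 − 1(107.9) = 887.8
  U: 528.7 − 1(107.9) = 420.8
  R: 0 + 2(107.9) = 215.7
  P: 1171 (inert)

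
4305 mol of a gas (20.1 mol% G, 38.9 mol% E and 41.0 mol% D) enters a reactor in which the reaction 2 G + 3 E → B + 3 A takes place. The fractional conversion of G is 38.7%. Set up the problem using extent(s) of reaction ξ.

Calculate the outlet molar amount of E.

1170 mol

G reacted = 0.387 × 865.3 = 334.9 mol; ν_G = −2, so ξ = 334.9/2 = 167.4 mol.
Outlet amounts (n = n₀ + ν ξ):
  G: 865.3 − 2(167.4) = 530.4
  E: 1675 − 3(167.4) = 1172
  B: 0 + 1(167.4) = 167.4
  A: 0 + 3(167.4) = 502.3
  D: 1765 (inert)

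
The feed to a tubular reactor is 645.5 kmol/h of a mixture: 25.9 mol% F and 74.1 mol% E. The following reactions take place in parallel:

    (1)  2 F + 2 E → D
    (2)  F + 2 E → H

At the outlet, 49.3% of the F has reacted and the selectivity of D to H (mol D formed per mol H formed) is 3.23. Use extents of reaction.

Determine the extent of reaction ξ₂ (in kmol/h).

Conversion of F: F consumed = 0.493 × 167.2 = 82.42 kmol/h = 2ξ₁ + 1ξ₂.
Selectivity: 1ξ₁ / (1ξ₂) = 3.23 → ξ₁ = 3.23 ξ₂.
Substitute: (2·3.23 + 1) ξ₂ = 82.42 → ξ₂ = 11.05 kmol/h, ξ₁ = 35.69 kmol/h.
Outlet amounts (n = n₀ + Σ ν·ξ):
  F: 167.2 − 2(35.69) − 1(11.05) = 84.76
  E: 478.3 − 2(35.69) − 2(11.05) = 384.8
  D: 0 + 1(35.69) = 35.69
  H: 0 + 1(11.05) = 11.05

ξ₂ = 11 kmol/h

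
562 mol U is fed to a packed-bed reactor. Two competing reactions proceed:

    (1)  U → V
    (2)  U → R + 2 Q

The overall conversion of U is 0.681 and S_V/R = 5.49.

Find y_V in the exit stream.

Conversion of U: U consumed = 0.681 × 562 = 382.7 mol = 1ξ₁ + 1ξ₂.
Selectivity: 1ξ₁ / (1ξ₂) = 5.49 → ξ₁ = 5.49 ξ₂.
Substitute: (1·5.49 + 1) ξ₂ = 382.7 → ξ₂ = 58.97 mol, ξ₁ = 323.8 mol.
Outlet amounts (n = n₀ + Σ ν·ξ):
  U: 562 − 1(323.8) − 1(58.97) = 179.3
  V: 0 + 1(323.8) = 323.8
  R: 0 + 1(58.97) = 58.97
  Q: 0 + 2(58.97) = 117.9
Total out = 679.9 mol; y_V = 323.8 / 679.9 = 0.4761.

0.476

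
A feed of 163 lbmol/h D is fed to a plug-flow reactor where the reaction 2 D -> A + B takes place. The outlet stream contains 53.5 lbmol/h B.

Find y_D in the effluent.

For B: n = n₀ + 1ξ → 53.5 = 0 + 1ξ, giving ξ = 53.5 lbmol/h.
Outlet amounts (n = n₀ + ν ξ):
  D: 163 − 2(53.5) = 56
  A: 0 + 1(53.5) = 53.5
  B: 0 + 1(53.5) = 53.5
Total out = 163 lbmol/h; y_D = 56 / 163 = 0.3436.

0.344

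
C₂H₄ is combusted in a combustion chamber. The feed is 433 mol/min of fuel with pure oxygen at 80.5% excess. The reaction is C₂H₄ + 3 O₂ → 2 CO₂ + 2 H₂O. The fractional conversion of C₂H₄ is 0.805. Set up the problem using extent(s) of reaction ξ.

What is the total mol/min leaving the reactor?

Stoichiometric O₂ = 3 × 433 = 1299 mol/min; O₂ fed = 1299 × 1.805 = 2345 mol/min.
Fuel reacted = 0.805 × 433 → ξ = 348.6 mol/min.
Outlet (n = n₀ + ν ξ):
  C₂H₄: 433 − 1(348.6) = 84.44
  O₂: 2345 − 3(348.6) = 1299
  CO₂: 0 + 2(348.6) = 697.1
  H₂O: 0 + 2(348.6) = 697.1
Total out = 84.44 + 1299 + 697.1 + 697.1 = 2778 mol/min.

2780 mol/min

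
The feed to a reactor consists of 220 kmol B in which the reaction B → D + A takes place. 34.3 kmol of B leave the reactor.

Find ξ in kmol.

For B: n = n₀ − 1ξ → 34.3 = 220 − 1ξ, giving ξ = 185.7 kmol.
Outlet amounts (n = n₀ + ν ξ):
  B: 220 − 1(185.7) = 34.3
  D: 0 + 1(185.7) = 185.7
  A: 0 + 1(185.7) = 185.7

ξ = 186 kmol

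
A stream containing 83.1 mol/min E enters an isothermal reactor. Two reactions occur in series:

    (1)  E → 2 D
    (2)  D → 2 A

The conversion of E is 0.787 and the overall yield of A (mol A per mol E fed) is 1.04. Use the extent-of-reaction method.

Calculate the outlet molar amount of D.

87.6 mol/min

Conversion of E: E consumed = 1ξ₁ = 0.787 × 83.1 → ξ₁ = 65.4 mol/min.
Yield of A: 2ξ₂ / 83.1 = 1.04 → ξ₂ = 43.21 mol/min.
Outlet amounts (n = n₀ + Σ ν·ξ):
  E: 83.1 − 1(65.4) = 17.7
  D: 0 + 2(65.4) − 1(43.21) = 87.59
  A: 0 + 2(43.21) = 86.42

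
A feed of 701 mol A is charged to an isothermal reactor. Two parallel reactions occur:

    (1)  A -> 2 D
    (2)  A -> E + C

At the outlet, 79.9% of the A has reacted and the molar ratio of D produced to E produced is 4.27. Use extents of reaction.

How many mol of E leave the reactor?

Conversion of A: A consumed = 0.799 × 701 = 560.1 mol = 1ξ₁ + 1ξ₂.
Selectivity: 2ξ₁ / (1ξ₂) = 4.27 → ξ₁ = 2.135 ξ₂.
Substitute: (1·2.135 + 1) ξ₂ = 560.1 → ξ₂ = 178.7 mol, ξ₁ = 381.4 mol.
Outlet amounts (n = n₀ + Σ ν·ξ):
  A: 701 − 1(381.4) − 1(178.7) = 140.9
  D: 0 + 2(381.4) = 762.9
  E: 0 + 1(178.7) = 178.7
  C: 0 + 1(178.7) = 178.7

179 mol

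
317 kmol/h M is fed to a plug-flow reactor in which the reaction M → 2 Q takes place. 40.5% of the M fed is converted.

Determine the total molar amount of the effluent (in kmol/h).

M reacted = 0.405 × 317 = 128.4 kmol/h; ν_M = −1, so ξ = 128.4/1 = 128.4 kmol/h.
Outlet amounts (n = n₀ + ν ξ):
  M: 317 − 1(128.4) = 188.6
  Q: 0 + 2(128.4) = 256.8
Total out = 188.6 + 256.8 = 445.4 kmol/h.

445 kmol/h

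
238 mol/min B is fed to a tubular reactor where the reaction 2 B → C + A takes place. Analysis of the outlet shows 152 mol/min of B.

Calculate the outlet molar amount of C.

For B: n = n₀ − 2ξ → 152 = 238 − 2ξ, giving ξ = 43 mol/min.
Outlet amounts (n = n₀ + ν ξ):
  B: 238 − 2(43) = 152
  C: 0 + 1(43) = 43
  A: 0 + 1(43) = 43

43 mol/min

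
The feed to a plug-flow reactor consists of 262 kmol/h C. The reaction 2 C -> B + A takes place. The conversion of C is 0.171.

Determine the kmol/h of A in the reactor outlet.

22.4 kmol/h

C reacted = 0.171 × 262 = 44.8 kmol/h; ν_C = −2, so ξ = 44.8/2 = 22.4 kmol/h.
Outlet amounts (n = n₀ + ν ξ):
  C: 262 − 2(22.4) = 217.2
  B: 0 + 1(22.4) = 22.4
  A: 0 + 1(22.4) = 22.4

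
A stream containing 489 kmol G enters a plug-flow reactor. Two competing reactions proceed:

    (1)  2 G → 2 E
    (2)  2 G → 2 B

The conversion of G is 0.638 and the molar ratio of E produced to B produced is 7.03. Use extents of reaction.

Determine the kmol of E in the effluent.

Conversion of G: G consumed = 0.638 × 489 = 312 kmol = 2ξ₁ + 2ξ₂.
Selectivity: 2ξ₁ / (2ξ₂) = 7.03 → ξ₁ = 7.03 ξ₂.
Substitute: (2·7.03 + 2) ξ₂ = 312 → ξ₂ = 19.43 kmol, ξ₁ = 136.6 kmol.
Outlet amounts (n = n₀ + Σ ν·ξ):
  G: 489 − 2(136.6) − 2(19.43) = 177
  E: 0 + 2(136.6) = 273.1
  B: 0 + 2(19.43) = 38.85

273 kmol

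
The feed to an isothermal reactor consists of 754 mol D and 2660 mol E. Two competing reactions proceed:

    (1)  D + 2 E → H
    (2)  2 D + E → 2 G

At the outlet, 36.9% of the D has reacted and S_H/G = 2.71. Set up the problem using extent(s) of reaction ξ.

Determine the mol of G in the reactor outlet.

75 mol

Conversion of D: D consumed = 0.369 × 754 = 278.2 mol = 1ξ₁ + 2ξ₂.
Selectivity: 1ξ₁ / (2ξ₂) = 2.71 → ξ₁ = 5.42 ξ₂.
Substitute: (1·5.42 + 2) ξ₂ = 278.2 → ξ₂ = 37.5 mol, ξ₁ = 203.2 mol.
Outlet amounts (n = n₀ + Σ ν·ξ):
  D: 754 − 1(203.2) − 2(37.5) = 475.8
  E: 2660 − 2(203.2) − 1(37.5) = 2216
  H: 0 + 1(203.2) = 203.2
  G: 0 + 2(37.5) = 74.99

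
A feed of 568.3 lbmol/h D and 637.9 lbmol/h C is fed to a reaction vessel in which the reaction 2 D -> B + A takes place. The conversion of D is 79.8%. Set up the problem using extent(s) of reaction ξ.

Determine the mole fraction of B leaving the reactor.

D reacted = 0.798 × 568.3 = 453.5 lbmol/h; ν_D = −2, so ξ = 453.5/2 = 226.8 lbmol/h.
Outlet amounts (n = n₀ + ν ξ):
  D: 568.3 − 2(226.8) = 114.8
  B: 0 + 1(226.8) = 226.8
  A: 0 + 1(226.8) = 226.8
  C: 637.9 (inert)
Total out = 1206 lbmol/h; y_B = 226.8 / 1206 = 0.188.

0.188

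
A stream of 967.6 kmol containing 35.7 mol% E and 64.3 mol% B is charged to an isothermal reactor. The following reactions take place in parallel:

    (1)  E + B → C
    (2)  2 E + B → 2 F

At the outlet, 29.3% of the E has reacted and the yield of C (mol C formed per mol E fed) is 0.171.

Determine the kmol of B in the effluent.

542 kmol

Yield of C: 1ξ₁ / 345.4 = 0.171 → ξ₁ = 59.07 kmol.
Conversion of E: 1ξ₁ + 2ξ₂ = 0.293 × 345.4 = 101.2 → ξ₂ = 21.07 kmol.
Outlet amounts (n = n₀ + Σ ν·ξ):
  E: 345.4 − 1(59.07) − 2(21.07) = 244.2
  B: 622.2 − 1(59.07) − 1(21.07) = 542
  C: 0 + 1(59.07) = 59.07
  F: 0 + 2(21.07) = 42.14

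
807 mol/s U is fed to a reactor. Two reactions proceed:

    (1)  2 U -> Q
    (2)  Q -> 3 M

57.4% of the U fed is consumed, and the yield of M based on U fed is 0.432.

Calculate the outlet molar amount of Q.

Conversion of U: U consumed = 2ξ₁ = 0.574 × 807 → ξ₁ = 231.6 mol/s.
Yield of M: 3ξ₂ / 807 = 0.432 → ξ₂ = 116.2 mol/s.
Outlet amounts (n = n₀ + Σ ν·ξ):
  U: 807 − 2(231.6) = 343.8
  Q: 0 + 1(231.6) − 1(116.2) = 115.4
  M: 0 + 3(116.2) = 348.6

115 mol/s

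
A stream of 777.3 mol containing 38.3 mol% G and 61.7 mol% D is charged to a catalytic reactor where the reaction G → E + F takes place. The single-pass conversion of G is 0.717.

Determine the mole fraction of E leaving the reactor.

G reacted = 0.717 × 297.7 = 213.5 mol; ν_G = −1, so ξ = 213.5/1 = 213.5 mol.
Outlet amounts (n = n₀ + ν ξ):
  G: 297.7 − 1(213.5) = 84.25
  E: 0 + 1(213.5) = 213.5
  F: 0 + 1(213.5) = 213.5
  D: 479.6 (inert)
Total out = 990.8 mol; y_E = 213.5 / 990.8 = 0.2154.

0.215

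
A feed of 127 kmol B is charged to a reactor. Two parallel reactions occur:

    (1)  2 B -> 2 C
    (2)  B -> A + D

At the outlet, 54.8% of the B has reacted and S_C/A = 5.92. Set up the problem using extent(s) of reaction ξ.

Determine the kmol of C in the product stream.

Conversion of B: B consumed = 0.548 × 127 = 69.6 kmol = 2ξ₁ + 1ξ₂.
Selectivity: 2ξ₁ / (1ξ₂) = 5.92 → ξ₁ = 2.96 ξ₂.
Substitute: (2·2.96 + 1) ξ₂ = 69.6 → ξ₂ = 10.06 kmol, ξ₁ = 29.77 kmol.
Outlet amounts (n = n₀ + Σ ν·ξ):
  B: 127 − 2(29.77) − 1(10.06) = 57.4
  C: 0 + 2(29.77) = 59.54
  A: 0 + 1(10.06) = 10.06
  D: 0 + 1(10.06) = 10.06

59.5 kmol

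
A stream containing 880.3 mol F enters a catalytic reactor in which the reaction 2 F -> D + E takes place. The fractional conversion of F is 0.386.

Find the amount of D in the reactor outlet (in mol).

F reacted = 0.386 × 880.3 = 339.8 mol; ν_F = −2, so ξ = 339.8/2 = 169.9 mol.
Outlet amounts (n = n₀ + ν ξ):
  F: 880.3 − 2(169.9) = 540.5
  D: 0 + 1(169.9) = 169.9
  E: 0 + 1(169.9) = 169.9

170 mol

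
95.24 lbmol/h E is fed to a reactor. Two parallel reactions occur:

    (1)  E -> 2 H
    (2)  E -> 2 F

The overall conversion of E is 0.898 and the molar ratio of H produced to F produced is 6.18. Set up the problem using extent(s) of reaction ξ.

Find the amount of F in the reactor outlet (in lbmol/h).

Conversion of E: E consumed = 0.898 × 95.24 = 85.53 lbmol/h = 1ξ₁ + 1ξ₂.
Selectivity: 2ξ₁ / (2ξ₂) = 6.18 → ξ₁ = 6.18 ξ₂.
Substitute: (1·6.18 + 1) ξ₂ = 85.53 → ξ₂ = 11.91 lbmol/h, ξ₁ = 73.61 lbmol/h.
Outlet amounts (n = n₀ + Σ ν·ξ):
  E: 95.24 − 1(73.61) − 1(11.91) = 9.714
  H: 0 + 2(73.61) = 147.2
  F: 0 + 2(11.91) = 23.82

23.8 lbmol/h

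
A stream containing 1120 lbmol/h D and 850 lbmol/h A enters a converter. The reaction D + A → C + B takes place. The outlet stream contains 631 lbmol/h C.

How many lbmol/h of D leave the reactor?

489 lbmol/h

For C: n = n₀ + 1ξ → 631 = 0 + 1ξ, giving ξ = 631 lbmol/h.
Outlet amounts (n = n₀ + ν ξ):
  D: 1120 − 1(631) = 489
  A: 850 − 1(631) = 219
  C: 0 + 1(631) = 631
  B: 0 + 1(631) = 631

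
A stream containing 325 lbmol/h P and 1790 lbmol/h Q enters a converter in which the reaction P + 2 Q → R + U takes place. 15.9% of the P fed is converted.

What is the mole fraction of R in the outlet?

P reacted = 0.159 × 325 = 51.68 lbmol/h; ν_P = −1, so ξ = 51.68/1 = 51.68 lbmol/h.
Outlet amounts (n = n₀ + ν ξ):
  P: 325 − 1(51.68) = 273.3
  Q: 1790 − 2(51.68) = 1687
  R: 0 + 1(51.68) = 51.68
  U: 0 + 1(51.68) = 51.68
Total out = 2063 lbmol/h; y_R = 51.68 / 2063 = 0.02504.

0.025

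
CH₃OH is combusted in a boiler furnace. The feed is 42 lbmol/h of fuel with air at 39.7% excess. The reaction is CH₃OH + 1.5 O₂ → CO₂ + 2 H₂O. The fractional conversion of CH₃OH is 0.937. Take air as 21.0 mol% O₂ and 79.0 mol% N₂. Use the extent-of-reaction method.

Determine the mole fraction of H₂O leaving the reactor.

Stoichiometric O₂ = 1.5 × 42 = 63 lbmol/h; O₂ fed = 63 × 1.397 = 88.01 lbmol/h.
N₂ fed = 88.01 × 79/21 = 331.1 lbmol/h.
Fuel reacted = 0.937 × 42 → ξ = 39.35 lbmol/h.
Outlet (n = n₀ + ν ξ):
  CH₃OH: 42 − 1(39.35) = 2.646
  O₂: 88.01 − 1.5(39.35) = 28.98
  N₂: 331.1 (inert)
  CO₂: 0 + 1(39.35) = 39.35
  H₂O: 0 + 2(39.35) = 78.71
Total out = 480.8 lbmol/h; y_H₂O = 78.71 / 480.8 = 0.1637.

0.164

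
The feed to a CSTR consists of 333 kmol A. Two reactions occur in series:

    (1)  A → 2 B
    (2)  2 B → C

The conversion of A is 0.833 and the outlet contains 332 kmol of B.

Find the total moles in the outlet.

Conversion of A: A consumed = 1ξ₁ = 0.833 × 333 → ξ₁ = 277.4 kmol.
B balance: n_B = 0 + 2ξ₁ − 2ξ₂ = 332 → ξ₂ = (2·277.4 − 332)/2 = 111.4 kmol.
Outlet amounts (n = n₀ + Σ ν·ξ):
  A: 333 − 1(277.4) = 55.61
  B: 0 + 2(277.4) − 2(111.4) = 332
  C: 0 + 1(111.4) = 111.4
Total out = 55.61 + 332 + 111.4 = 499 kmol.

499 kmol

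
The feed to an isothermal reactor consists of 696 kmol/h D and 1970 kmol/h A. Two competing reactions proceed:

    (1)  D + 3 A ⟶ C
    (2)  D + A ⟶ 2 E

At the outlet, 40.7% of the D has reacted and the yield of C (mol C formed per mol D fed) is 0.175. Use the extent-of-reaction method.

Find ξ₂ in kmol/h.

Yield of C: 1ξ₁ / 696 = 0.175 → ξ₁ = 121.8 kmol/h.
Conversion of D: 1ξ₁ + 1ξ₂ = 0.407 × 696 = 283.3 → ξ₂ = 161.5 kmol/h.
Outlet amounts (n = n₀ + Σ ν·ξ):
  D: 696 − 1(121.8) − 1(161.5) = 412.7
  A: 1970 − 3(121.8) − 1(161.5) = 1443
  C: 0 + 1(121.8) = 121.8
  E: 0 + 2(161.5) = 322.9

ξ₂ = 161 kmol/h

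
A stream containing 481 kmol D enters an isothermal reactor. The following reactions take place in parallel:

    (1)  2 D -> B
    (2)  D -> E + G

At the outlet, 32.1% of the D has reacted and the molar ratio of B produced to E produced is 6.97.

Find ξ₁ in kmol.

Conversion of D: D consumed = 0.321 × 481 = 154.4 kmol = 2ξ₁ + 1ξ₂.
Selectivity: 1ξ₁ / (1ξ₂) = 6.97 → ξ₁ = 6.97 ξ₂.
Substitute: (2·6.97 + 1) ξ₂ = 154.4 → ξ₂ = 10.33 kmol, ξ₁ = 72.03 kmol.
Outlet amounts (n = n₀ + Σ ν·ξ):
  D: 481 − 2(72.03) − 1(10.33) = 326.6
  B: 0 + 1(72.03) = 72.03
  E: 0 + 1(10.33) = 10.33
  G: 0 + 1(10.33) = 10.33

ξ₁ = 72 kmol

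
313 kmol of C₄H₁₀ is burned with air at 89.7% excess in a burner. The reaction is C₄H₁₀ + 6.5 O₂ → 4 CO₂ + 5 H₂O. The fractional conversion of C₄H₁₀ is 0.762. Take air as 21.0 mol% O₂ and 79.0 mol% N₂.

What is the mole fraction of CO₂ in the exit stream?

0.0501

Stoichiometric O₂ = 6.5 × 313 = 2034 kmol; O₂ fed = 2034 × 1.897 = 3859 kmol.
N₂ fed = 3859 × 79/21 = 14520 kmol.
Fuel reacted = 0.762 × 313 → ξ = 238.5 kmol.
Outlet (n = n₀ + ν ξ):
  C₄H₁₀: 313 − 1(238.5) = 74.49
  O₂: 3859 − 6.5(238.5) = 2309
  N₂: 14520 (inert)
  CO₂: 0 + 4(238.5) = 954
  H₂O: 0 + 5(238.5) = 1193
Total out = 19050 kmol; y_CO₂ = 954 / 19050 = 0.05008.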